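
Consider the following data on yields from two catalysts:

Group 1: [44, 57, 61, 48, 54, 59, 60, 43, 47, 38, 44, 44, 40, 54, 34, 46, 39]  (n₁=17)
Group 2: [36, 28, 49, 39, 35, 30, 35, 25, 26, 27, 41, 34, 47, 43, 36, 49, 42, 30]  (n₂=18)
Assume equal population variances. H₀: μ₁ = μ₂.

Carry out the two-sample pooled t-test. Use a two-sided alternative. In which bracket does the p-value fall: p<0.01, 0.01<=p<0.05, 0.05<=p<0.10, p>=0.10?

p-value bracket: p<0.01

x̄₁=47.765, s₁=8.311, n₁=17
x̄₂=36.222, s₂=7.750, n₂=18
s_p² = [16·8.311² + 17·7.750²]/33 = 64.4294
SE = √(s_p²·(1/17+1/18)) = 2.7147
t = (47.765−36.222)/2.7147 = 4.2519
df = 33
p-value (two-sided) = 0.00016
→ bracket: p<0.01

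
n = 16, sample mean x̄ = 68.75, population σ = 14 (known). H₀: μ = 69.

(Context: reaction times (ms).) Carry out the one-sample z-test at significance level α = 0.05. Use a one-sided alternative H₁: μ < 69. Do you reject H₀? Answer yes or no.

reject H₀: no

SE = σ/√n = 14/√16 = 3.5000
z = (x̄−μ₀)/SE = (68.75−69)/3.5000 = -0.0714
p-value (one-sided, H₁ less) = 0.47153
At α=0.05: p ≥ α → fail to reject H₀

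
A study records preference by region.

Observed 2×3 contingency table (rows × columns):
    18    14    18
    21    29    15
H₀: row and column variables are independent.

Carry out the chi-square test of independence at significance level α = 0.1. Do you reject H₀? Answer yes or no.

reject H₀: no

Row totals [50, 65], col totals [39, 43, 33], n=115
χ² = (18−16.96)²/16.96 + (14−18.70)²/18.70 + (18−14.35)²/14.35 + (21−22.04)²/22.04 + (29−24.30)²/24.30 + (15−18.65)²/18.65 = 3.8449
df = 2
p-value (upper-tail) = 0.14624
At α=0.1: p ≥ α → fail to reject H₀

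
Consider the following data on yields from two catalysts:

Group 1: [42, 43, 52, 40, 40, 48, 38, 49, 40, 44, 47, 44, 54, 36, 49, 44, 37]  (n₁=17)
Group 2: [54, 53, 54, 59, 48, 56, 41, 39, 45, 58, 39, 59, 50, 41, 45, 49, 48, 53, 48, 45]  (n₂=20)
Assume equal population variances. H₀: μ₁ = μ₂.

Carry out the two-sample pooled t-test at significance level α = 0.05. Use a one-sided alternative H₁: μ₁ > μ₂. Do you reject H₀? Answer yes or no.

reject H₀: no

x̄₁=43.941, s₁=5.250, n₁=17
x̄₂=49.200, s₂=6.453, n₂=20
s_p² = [16·5.250² + 19·6.453²]/35 = 35.2040
SE = √(s_p²·(1/17+1/20)) = 1.9573
t = (43.941−49.200)/1.9573 = -2.6868
df = 35
p-value (one-sided, H₁ greater) = 0.99452
At α=0.05: p ≥ α → fail to reject H₀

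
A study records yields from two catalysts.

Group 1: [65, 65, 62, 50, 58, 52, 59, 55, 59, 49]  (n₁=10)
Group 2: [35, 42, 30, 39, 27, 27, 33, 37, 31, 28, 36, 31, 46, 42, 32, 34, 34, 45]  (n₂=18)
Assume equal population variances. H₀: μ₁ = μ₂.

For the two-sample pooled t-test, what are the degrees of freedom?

df = n₁ + n₂ − 2 = 10 + 18 − 2 = 26

degrees of freedom = 26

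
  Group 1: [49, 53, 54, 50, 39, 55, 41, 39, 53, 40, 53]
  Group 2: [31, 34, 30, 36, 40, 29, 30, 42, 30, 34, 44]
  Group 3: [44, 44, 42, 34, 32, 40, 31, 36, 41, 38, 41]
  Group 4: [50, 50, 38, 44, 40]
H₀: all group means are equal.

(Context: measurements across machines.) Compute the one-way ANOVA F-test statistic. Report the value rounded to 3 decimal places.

test statistic = 11.752

Group means [47.82, 34.55, 38.45, 44.40], grand mean 40.816
SSB = Σnᵢ(x̄ᵢ−x̄)² = 1097.420; SSW = ΣΣ(x−x̄ᵢ)² = 1058.291
MSB = 1097.420/3 = 365.8065; MSW = 1058.291/34 = 31.1262
F = MSB/MSW = 11.7524
df = (3, 34)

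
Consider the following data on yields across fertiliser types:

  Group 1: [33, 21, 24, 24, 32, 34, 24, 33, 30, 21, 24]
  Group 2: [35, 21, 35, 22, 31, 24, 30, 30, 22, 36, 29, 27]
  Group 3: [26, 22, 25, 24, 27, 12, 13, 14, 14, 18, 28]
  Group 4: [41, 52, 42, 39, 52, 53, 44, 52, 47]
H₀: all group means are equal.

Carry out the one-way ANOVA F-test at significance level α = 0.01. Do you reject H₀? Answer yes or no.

reject H₀: yes

Group means [27.27, 28.50, 20.27, 46.89], grand mean 29.930
SSB = Σnᵢ(x̄ᵢ−x̄)² = 3716.538; SSW = ΣΣ(x−x̄ᵢ)² = 1204.253
MSB = 3716.538/3 = 1238.8461; MSW = 1204.253/39 = 30.8783
F = MSB/MSW = 40.1203
df = (3, 39)
p-value (upper-tail) = 0.00000
At α=0.01: p < α → reject H₀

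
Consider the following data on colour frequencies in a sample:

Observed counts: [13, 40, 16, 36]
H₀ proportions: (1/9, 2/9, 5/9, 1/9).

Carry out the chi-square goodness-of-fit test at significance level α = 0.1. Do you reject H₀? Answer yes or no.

reject H₀: yes

n = 105; E_i = n·p_i = [11.67, 23.33, 58.33, 11.67]
χ² = (13−11.67)²/11.67 + (40−23.33)²/23.33 + (16−58.33)²/58.33 + (36−11.67)²/11.67 = 93.5314
df = 3
p-value (upper-tail) = 0.00000
At α=0.1: p < α → reject H₀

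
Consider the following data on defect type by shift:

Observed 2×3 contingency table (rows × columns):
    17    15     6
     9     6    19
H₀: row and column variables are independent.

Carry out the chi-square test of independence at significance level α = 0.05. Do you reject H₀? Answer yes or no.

Row totals [38, 34], col totals [26, 21, 25], n=72
χ² = (17−13.72)²/13.72 + (15−11.08)²/11.08 + (6−13.19)²/13.19 + (9−12.28)²/12.28 + (6−9.92)²/9.92 + (19−11.81)²/11.81 = 12.8963
df = 2
p-value (upper-tail) = 0.00158
At α=0.05: p < α → reject H₀

reject H₀: yes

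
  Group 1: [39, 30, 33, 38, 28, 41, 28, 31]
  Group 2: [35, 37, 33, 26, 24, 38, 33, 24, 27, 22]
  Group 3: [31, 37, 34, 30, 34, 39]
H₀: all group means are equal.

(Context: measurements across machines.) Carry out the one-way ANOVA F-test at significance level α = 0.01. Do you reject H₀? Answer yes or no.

reject H₀: no

Group means [33.50, 29.90, 34.17], grand mean 32.167
SSB = Σnᵢ(x̄ᵢ−x̄)² = 89.600; SSW = ΣΣ(x−x̄ᵢ)² = 561.733
MSB = 89.600/2 = 44.8000; MSW = 561.733/21 = 26.7492
F = MSB/MSW = 1.6748
df = (2, 21)
p-value (upper-tail) = 0.21141
At α=0.01: p ≥ α → fail to reject H₀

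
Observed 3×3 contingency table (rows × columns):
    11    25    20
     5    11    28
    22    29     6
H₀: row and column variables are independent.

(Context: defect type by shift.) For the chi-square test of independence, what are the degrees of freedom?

degrees of freedom = 4

df = (r−1)(c−1) = (3−1)·(3−1) = 4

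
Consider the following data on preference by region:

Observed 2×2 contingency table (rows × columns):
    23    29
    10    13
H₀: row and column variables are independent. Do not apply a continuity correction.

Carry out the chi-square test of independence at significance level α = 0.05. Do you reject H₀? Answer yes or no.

Row totals [52, 23], col totals [33, 42], n=75
χ² = (23−22.88)²/22.88 + (29−29.12)²/29.12 + (10−10.12)²/10.12 + (13−12.88)²/12.88 = 0.0037
df = 1
p-value (upper-tail) = 0.95173
At α=0.05: p ≥ α → fail to reject H₀

reject H₀: no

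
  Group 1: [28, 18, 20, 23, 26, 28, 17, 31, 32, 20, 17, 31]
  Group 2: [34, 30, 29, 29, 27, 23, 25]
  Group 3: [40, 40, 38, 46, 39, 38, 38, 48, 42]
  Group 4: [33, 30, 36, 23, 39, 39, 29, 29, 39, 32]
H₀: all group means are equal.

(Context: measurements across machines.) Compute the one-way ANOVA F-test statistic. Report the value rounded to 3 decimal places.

Group means [24.25, 28.14, 41.00, 32.90], grand mean 31.211
SSB = Σnᵢ(x̄ᵢ−x̄)² = 1538.309; SSW = ΣΣ(x−x̄ᵢ)² = 808.007
MSB = 1538.309/3 = 512.7695; MSW = 808.007/34 = 23.7649
F = MSB/MSW = 21.5767
df = (3, 34)

test statistic = 21.577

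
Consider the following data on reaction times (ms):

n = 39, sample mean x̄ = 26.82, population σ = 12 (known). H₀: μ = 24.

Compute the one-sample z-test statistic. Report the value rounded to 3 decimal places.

SE = σ/√n = 12/√39 = 1.9215
z = (x̄−μ₀)/SE = (26.82−24)/1.9215 = 1.4676

test statistic = 1.468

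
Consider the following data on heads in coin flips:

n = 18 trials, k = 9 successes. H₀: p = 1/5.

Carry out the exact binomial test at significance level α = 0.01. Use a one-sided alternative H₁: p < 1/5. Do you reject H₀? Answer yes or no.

Exact binomial: n=18, k=9, p₀=1/5=0.2000
P(X≤9) from Σ C(n,i)·p₀^i·(1−p₀)^(n−i)
p-value (one-sided, H₁ less) = 0.99909
At α=0.01: p ≥ α → fail to reject H₀

reject H₀: no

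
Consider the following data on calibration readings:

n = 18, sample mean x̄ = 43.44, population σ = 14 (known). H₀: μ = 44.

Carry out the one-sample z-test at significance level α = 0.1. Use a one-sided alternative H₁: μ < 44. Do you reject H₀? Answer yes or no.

reject H₀: no

SE = σ/√n = 14/√18 = 3.2998
z = (x̄−μ₀)/SE = (43.44−44)/3.2998 = -0.1697
p-value (one-sided, H₁ less) = 0.43262
At α=0.1: p ≥ α → fail to reject H₀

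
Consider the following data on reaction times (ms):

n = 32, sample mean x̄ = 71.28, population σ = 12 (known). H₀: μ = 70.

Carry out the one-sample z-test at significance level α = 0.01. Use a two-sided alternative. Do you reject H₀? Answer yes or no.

reject H₀: no

SE = σ/√n = 12/√32 = 2.1213
z = (x̄−μ₀)/SE = (71.28−70)/2.1213 = 0.6034
p-value (two-sided) = 0.54624
At α=0.01: p ≥ α → fail to reject H₀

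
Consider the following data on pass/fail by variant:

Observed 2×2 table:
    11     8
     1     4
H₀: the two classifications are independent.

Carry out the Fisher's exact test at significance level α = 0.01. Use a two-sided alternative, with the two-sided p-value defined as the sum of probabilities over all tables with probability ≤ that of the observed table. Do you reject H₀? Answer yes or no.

Margins: r₁=19, r₂=5, c₁=12, c₂=12, n=24
p_obs = C(19,11)·C(5,1)/C(24,12); sum pmf over tables with pmf ≤ p_obs
p-value (two-sided) = 0.31677
At α=0.01: p ≥ α → fail to reject H₀

reject H₀: no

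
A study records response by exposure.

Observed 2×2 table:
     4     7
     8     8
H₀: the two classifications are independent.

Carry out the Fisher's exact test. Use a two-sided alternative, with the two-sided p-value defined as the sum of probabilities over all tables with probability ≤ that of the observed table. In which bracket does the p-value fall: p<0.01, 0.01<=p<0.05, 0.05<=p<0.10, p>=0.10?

Margins: r₁=11, r₂=16, c₁=12, c₂=15, n=27
p_obs = C(11,4)·C(16,8)/C(27,12); sum pmf over tables with pmf ≤ p_obs
p-value (two-sided) = 0.69597
→ bracket: p>=0.10

p-value bracket: p>=0.10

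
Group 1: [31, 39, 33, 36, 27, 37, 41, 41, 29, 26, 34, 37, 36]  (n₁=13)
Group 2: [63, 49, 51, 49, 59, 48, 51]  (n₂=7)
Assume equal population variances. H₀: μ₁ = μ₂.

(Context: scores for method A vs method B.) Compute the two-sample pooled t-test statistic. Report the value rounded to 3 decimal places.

x̄₁=34.385, s₁=4.959, n₁=13
x̄₂=52.857, s₂=5.786, n₂=7
s_p² = [12·4.959² + 6·5.786²]/18 = 27.5519
SE = √(s_p²·(1/13+1/7)) = 2.4608
t = (34.385−52.857)/2.4608 = -7.5068
df = 18

test statistic = -7.507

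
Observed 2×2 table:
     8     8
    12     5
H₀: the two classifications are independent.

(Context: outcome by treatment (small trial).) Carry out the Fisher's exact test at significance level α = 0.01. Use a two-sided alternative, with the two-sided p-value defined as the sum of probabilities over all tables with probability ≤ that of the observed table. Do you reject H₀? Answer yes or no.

reject H₀: no

Margins: r₁=16, r₂=17, c₁=20, c₂=13, n=33
p_obs = C(16,8)·C(17,12)/C(33,20); sum pmf over tables with pmf ≤ p_obs
p-value (two-sided) = 0.29600
At α=0.01: p ≥ α → fail to reject H₀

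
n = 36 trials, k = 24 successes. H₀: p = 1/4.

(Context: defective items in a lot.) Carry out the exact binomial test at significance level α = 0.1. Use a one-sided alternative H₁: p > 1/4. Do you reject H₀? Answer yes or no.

Exact binomial: n=36, k=24, p₀=1/4=0.2500
P(X≥24) from Σ C(n,i)·p₀^i·(1−p₀)^(n−i)
p-value (one-sided, H₁ greater) = 0.00000
At α=0.1: p < α → reject H₀

reject H₀: yes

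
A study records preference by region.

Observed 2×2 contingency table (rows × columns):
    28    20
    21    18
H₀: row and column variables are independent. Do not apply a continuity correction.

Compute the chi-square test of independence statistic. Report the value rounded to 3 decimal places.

test statistic = 0.176

Row totals [48, 39], col totals [49, 38], n=87
χ² = (28−27.03)²/27.03 + (20−20.97)²/20.97 + (21−21.97)²/21.97 + (18−17.03)²/17.03 = 0.1761
df = 1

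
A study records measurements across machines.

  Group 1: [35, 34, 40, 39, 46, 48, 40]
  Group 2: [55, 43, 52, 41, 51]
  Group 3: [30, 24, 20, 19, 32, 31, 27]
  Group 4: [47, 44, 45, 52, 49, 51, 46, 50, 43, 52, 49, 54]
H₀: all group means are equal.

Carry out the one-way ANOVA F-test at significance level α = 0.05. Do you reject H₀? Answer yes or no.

reject H₀: yes

Group means [40.29, 48.40, 26.14, 48.50], grand mean 41.581
SSB = Σnᵢ(x̄ᵢ−x̄)² = 2487.063; SSW = ΣΣ(x−x̄ᵢ)² = 610.486
MSB = 2487.063/3 = 829.0209; MSW = 610.486/27 = 22.6106
F = MSB/MSW = 36.6652
df = (3, 27)
p-value (upper-tail) = 0.00000
At α=0.05: p < α → reject H₀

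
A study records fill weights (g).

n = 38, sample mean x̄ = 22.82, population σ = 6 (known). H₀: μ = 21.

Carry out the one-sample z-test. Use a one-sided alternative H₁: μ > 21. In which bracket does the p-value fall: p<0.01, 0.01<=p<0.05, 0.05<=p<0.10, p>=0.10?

p-value bracket: 0.01<=p<0.05

SE = σ/√n = 6/√38 = 0.9733
z = (x̄−μ₀)/SE = (22.82−21)/0.9733 = 1.8699
p-value (one-sided, H₁ greater) = 0.03075
→ bracket: 0.01<=p<0.05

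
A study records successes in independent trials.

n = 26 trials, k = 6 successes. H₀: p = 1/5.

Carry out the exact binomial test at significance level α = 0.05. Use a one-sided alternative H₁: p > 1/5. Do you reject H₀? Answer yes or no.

Exact binomial: n=26, k=6, p₀=1/5=0.2000
P(X≥6) from Σ C(n,i)·p₀^i·(1−p₀)^(n−i)
p-value (one-sided, H₁ greater) = 0.42251
At α=0.05: p ≥ α → fail to reject H₀

reject H₀: no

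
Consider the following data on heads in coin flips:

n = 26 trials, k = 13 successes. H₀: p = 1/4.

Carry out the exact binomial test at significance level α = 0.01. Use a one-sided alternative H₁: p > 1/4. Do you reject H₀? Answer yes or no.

reject H₀: yes

Exact binomial: n=26, k=13, p₀=1/4=0.2500
P(X≥13) from Σ C(n,i)·p₀^i·(1−p₀)^(n−i)
p-value (one-sided, H₁ greater) = 0.00521
At α=0.01: p < α → reject H₀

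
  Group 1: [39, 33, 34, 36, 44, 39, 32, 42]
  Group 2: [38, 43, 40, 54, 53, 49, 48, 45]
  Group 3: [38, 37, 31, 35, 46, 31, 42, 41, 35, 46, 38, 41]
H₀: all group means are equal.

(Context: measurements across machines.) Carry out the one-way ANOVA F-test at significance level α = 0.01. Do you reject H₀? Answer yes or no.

Group means [37.38, 46.25, 38.42], grand mean 40.357
SSB = Σnᵢ(x̄ᵢ−x̄)² = 394.137; SSW = ΣΣ(x−x̄ᵢ)² = 644.292
MSB = 394.137/2 = 197.0685; MSW = 644.292/25 = 25.7717
F = MSB/MSW = 7.6467
df = (2, 25)
p-value (upper-tail) = 0.00256
At α=0.01: p < α → reject H₀

reject H₀: yes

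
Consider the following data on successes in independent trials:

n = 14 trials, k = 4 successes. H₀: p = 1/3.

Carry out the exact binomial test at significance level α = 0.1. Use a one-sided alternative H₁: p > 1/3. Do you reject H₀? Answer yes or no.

reject H₀: no

Exact binomial: n=14, k=4, p₀=1/3=0.3333
P(X≥4) from Σ C(n,i)·p₀^i·(1−p₀)^(n−i)
p-value (one-sided, H₁ greater) = 0.73881
At α=0.1: p ≥ α → fail to reject H₀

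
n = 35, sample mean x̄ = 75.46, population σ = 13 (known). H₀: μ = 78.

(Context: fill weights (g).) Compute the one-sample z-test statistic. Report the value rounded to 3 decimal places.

SE = σ/√n = 13/√35 = 2.1974
z = (x̄−μ₀)/SE = (75.46−78)/2.1974 = -1.1559

test statistic = -1.156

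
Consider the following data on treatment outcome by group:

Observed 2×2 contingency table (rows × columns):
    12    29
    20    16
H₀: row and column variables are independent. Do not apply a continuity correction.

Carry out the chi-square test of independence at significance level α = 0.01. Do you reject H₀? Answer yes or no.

reject H₀: no

Row totals [41, 36], col totals [32, 45], n=77
χ² = (12−17.04)²/17.04 + (29−23.96)²/23.96 + (20−14.96)²/14.96 + (16−21.04)²/21.04 = 5.4539
df = 1
p-value (upper-tail) = 0.01952
At α=0.01: p ≥ α → fail to reject H₀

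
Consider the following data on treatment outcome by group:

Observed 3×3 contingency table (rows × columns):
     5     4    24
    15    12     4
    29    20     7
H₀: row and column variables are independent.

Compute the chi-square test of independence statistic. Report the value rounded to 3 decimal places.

Row totals [33, 31, 56], col totals [49, 36, 35], n=120
χ² = (5−13.47)²/13.47 + (4−9.90)²/9.90 + (24−9.62)²/9.62 + (15−12.66)²/12.66 + (12−9.30)²/9.30 + (4−9.04)²/9.04 + (29−22.87)²/22.87 + (20−16.80)²/16.80 + (7−16.33)²/16.33 = 41.9319
df = 4

test statistic = 41.932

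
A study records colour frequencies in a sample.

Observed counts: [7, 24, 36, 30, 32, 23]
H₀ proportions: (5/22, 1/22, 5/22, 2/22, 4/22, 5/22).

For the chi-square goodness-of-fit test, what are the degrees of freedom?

degrees of freedom = 5

df = k − 1 = 6 − 1 = 5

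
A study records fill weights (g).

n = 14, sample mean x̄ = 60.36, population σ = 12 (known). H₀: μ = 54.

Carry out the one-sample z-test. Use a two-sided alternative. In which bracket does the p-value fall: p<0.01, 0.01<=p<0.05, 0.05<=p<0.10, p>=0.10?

p-value bracket: 0.01<=p<0.05

SE = σ/√n = 12/√14 = 3.2071
z = (x̄−μ₀)/SE = (60.36−54)/3.2071 = 1.9831
p-value (two-sided) = 0.04736
→ bracket: 0.01<=p<0.05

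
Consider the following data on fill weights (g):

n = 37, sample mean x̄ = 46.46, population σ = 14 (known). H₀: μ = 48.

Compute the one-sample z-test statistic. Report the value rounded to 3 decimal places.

SE = σ/√n = 14/√37 = 2.3016
z = (x̄−μ₀)/SE = (46.46−48)/2.3016 = -0.6691

test statistic = -0.669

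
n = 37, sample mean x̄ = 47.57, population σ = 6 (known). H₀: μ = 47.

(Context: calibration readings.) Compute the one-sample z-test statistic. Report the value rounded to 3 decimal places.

SE = σ/√n = 6/√37 = 0.9864
z = (x̄−μ₀)/SE = (47.57−47)/0.9864 = 0.5779

test statistic = 0.578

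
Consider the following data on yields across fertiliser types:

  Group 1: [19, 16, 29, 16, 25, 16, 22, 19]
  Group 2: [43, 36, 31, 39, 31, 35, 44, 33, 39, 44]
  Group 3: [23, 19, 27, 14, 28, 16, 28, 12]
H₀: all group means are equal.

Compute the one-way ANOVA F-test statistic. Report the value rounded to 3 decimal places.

Group means [20.25, 37.50, 20.88], grand mean 27.077
SSB = Σnᵢ(x̄ᵢ−x̄)² = 1766.971; SSW = ΣΣ(x−x̄ᵢ)² = 688.875
MSB = 1766.971/2 = 883.4856; MSW = 688.875/23 = 29.9511
F = MSB/MSW = 29.4976
df = (2, 23)

test statistic = 29.498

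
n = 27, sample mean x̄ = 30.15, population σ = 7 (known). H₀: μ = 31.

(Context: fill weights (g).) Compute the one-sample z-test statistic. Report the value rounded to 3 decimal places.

test statistic = -0.631

SE = σ/√n = 7/√27 = 1.3472
z = (x̄−μ₀)/SE = (30.15−31)/1.3472 = -0.6310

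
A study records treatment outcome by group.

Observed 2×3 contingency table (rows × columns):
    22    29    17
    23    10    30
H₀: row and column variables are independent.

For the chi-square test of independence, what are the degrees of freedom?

df = (r−1)(c−1) = (2−1)·(3−1) = 2

degrees of freedom = 2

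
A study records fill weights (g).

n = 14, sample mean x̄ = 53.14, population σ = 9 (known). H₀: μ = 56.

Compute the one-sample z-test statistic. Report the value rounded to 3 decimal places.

test statistic = -1.189

SE = σ/√n = 9/√14 = 2.4054
z = (x̄−μ₀)/SE = (53.14−56)/2.4054 = -1.1890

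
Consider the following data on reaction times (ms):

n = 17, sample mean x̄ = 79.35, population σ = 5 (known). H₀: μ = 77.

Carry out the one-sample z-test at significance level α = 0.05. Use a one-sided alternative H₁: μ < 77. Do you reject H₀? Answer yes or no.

SE = σ/√n = 5/√17 = 1.2127
z = (x̄−μ₀)/SE = (79.35−77)/1.2127 = 1.9379
p-value (one-sided, H₁ less) = 0.97368
At α=0.05: p ≥ α → fail to reject H₀

reject H₀: no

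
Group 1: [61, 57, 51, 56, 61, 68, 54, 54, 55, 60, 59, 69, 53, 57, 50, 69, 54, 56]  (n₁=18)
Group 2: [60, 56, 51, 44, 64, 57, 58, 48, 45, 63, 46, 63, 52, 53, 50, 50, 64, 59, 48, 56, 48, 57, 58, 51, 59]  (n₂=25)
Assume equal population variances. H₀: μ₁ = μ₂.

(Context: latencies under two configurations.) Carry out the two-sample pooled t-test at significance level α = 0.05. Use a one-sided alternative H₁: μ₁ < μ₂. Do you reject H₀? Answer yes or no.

reject H₀: no

x̄₁=58.000, s₁=5.790, n₁=18
x̄₂=54.400, s₂=6.158, n₂=25
s_p² = [17·5.790² + 24·6.158²]/41 = 36.0976
SE = √(s_p²·(1/18+1/25)) = 1.8572
t = (58.000−54.400)/1.8572 = 1.9384
df = 41
p-value (one-sided, H₁ less) = 0.97026
At α=0.05: p ≥ α → fail to reject H₀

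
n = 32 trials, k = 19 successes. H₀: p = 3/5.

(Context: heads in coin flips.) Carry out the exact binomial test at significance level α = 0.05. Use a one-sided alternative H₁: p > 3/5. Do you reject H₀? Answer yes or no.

reject H₀: no

Exact binomial: n=32, k=19, p₀=3/5=0.6000
P(X≥19) from Σ C(n,i)·p₀^i·(1−p₀)^(n−i)
p-value (one-sided, H₁ greater) = 0.60386
At α=0.05: p ≥ α → fail to reject H₀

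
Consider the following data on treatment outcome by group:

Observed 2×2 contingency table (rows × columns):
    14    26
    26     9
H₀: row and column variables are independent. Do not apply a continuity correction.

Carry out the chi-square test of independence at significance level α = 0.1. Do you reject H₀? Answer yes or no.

Row totals [40, 35], col totals [40, 35], n=75
χ² = (14−21.33)²/21.33 + (26−18.67)²/18.67 + (26−18.67)²/18.67 + (9−16.33)²/16.33 = 11.5753
df = 1
p-value (upper-tail) = 0.00067
At α=0.1: p < α → reject H₀

reject H₀: yes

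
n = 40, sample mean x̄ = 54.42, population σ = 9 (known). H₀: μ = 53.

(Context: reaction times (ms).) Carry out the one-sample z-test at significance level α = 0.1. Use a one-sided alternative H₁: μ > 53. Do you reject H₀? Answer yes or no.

SE = σ/√n = 9/√40 = 1.4230
z = (x̄−μ₀)/SE = (54.42−53)/1.4230 = 0.9979
p-value (one-sided, H₁ greater) = 0.15917
At α=0.1: p ≥ α → fail to reject H₀

reject H₀: no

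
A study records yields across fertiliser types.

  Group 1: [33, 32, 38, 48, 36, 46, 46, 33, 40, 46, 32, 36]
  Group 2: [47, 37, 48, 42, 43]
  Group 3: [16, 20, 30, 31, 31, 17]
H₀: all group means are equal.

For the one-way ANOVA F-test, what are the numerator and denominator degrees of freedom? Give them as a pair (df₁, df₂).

k = 3 groups, N = 23 total
df = (k−1, N−k) = (3−1, 23−3) = (2, 20)

degrees of freedom = [2, 20]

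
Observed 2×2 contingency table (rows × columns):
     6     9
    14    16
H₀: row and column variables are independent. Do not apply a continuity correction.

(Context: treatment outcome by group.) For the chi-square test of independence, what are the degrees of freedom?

degrees of freedom = 1

df = (r−1)(c−1) = (2−1)·(2−1) = 1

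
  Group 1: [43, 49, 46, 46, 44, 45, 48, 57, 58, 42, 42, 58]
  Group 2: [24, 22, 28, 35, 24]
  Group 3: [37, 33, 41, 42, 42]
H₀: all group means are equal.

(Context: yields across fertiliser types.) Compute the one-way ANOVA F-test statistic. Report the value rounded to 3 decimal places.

Group means [48.17, 26.60, 39.00], grand mean 41.182
SSB = Σnᵢ(x̄ᵢ−x̄)² = 1672.406; SSW = ΣΣ(x−x̄ᵢ)² = 580.867
MSB = 1672.406/2 = 836.2030; MSW = 580.867/19 = 30.5719
F = MSB/MSW = 27.3520
df = (2, 19)

test statistic = 27.352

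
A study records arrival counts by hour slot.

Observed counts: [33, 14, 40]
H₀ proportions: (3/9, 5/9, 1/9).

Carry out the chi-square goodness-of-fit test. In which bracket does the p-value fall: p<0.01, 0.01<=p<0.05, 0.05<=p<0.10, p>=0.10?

p-value bracket: p<0.01

n = 87; E_i = n·p_i = [29.00, 48.33, 9.67]
χ² = (33−29.00)²/29.00 + (14−48.33)²/48.33 + (40−9.67)²/9.67 = 120.1241
df = 2
p-value (upper-tail) = 0.00000
→ bracket: p<0.01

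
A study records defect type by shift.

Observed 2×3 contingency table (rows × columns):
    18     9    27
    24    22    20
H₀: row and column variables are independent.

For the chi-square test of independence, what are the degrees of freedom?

df = (r−1)(c−1) = (2−1)·(3−1) = 2

degrees of freedom = 2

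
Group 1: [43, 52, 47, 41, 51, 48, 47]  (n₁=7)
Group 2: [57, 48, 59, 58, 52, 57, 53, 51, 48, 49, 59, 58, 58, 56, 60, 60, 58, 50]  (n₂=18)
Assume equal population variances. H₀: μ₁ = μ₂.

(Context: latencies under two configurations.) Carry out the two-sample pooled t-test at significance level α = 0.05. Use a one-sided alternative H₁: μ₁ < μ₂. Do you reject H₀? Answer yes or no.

reject H₀: yes

x̄₁=47.000, s₁=3.958, n₁=7
x̄₂=55.056, s₂=4.304, n₂=18
s_p² = [6·3.958² + 17·4.304²]/23 = 17.7802
SE = √(s_p²·(1/7+1/18)) = 1.8782
t = (47.000−55.056)/1.8782 = -4.2889
df = 23
p-value (one-sided, H₁ less) = 0.00014
At α=0.05: p < α → reject H₀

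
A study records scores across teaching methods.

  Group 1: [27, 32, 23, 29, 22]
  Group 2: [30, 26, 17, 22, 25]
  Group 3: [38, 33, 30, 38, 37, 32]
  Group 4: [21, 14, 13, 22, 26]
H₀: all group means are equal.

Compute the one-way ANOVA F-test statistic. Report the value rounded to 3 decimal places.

test statistic = 11.452

Group means [26.60, 24.00, 34.67, 19.20], grand mean 26.524
SSB = Σnᵢ(x̄ᵢ−x̄)² = 697.905; SSW = ΣΣ(x−x̄ᵢ)² = 345.333
MSB = 697.905/3 = 232.6349; MSW = 345.333/17 = 20.3137
F = MSB/MSW = 11.4521
df = (3, 17)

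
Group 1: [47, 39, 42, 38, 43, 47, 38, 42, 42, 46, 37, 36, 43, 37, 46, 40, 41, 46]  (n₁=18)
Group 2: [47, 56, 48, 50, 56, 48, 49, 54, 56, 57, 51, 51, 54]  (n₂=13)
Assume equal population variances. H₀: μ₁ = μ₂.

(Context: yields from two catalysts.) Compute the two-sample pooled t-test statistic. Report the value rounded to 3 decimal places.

x̄₁=41.667, s₁=3.678, n₁=18
x̄₂=52.077, s₂=3.570, n₂=13
s_p² = [17·3.678² + 12·3.570²]/29 = 13.2042
SE = √(s_p²·(1/18+1/13)) = 1.3226
t = (41.667−52.077)/1.3226 = -7.8710
df = 29

test statistic = -7.871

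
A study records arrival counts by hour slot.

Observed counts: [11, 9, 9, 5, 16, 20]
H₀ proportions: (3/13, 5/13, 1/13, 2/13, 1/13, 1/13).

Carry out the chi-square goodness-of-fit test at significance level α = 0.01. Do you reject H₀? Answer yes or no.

n = 70; E_i = n·p_i = [16.15, 26.92, 5.38, 10.77, 5.38, 5.38]
χ² = (11−16.15)²/16.15 + (9−26.92)²/26.92 + (9−5.38)²/5.38 + (5−10.77)²/10.77 + (16−5.38)²/5.38 + (20−5.38)²/5.38 = 79.6919
df = 5
p-value (upper-tail) = 0.00000
At α=0.01: p < α → reject H₀

reject H₀: yes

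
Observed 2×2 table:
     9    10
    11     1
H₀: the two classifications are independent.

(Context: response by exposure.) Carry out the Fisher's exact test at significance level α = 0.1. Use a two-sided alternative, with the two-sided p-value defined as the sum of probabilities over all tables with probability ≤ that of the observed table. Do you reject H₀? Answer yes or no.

Margins: r₁=19, r₂=12, c₁=20, c₂=11, n=31
p_obs = C(19,9)·C(12,11)/C(31,20); sum pmf over tables with pmf ≤ p_obs
p-value (two-sided) = 0.02011
At α=0.1: p < α → reject H₀

reject H₀: yes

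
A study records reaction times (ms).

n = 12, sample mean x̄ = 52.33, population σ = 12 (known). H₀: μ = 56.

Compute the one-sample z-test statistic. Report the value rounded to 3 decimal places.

SE = σ/√n = 12/√12 = 3.4641
z = (x̄−μ₀)/SE = (52.33−56)/3.4641 = -1.0594

test statistic = -1.059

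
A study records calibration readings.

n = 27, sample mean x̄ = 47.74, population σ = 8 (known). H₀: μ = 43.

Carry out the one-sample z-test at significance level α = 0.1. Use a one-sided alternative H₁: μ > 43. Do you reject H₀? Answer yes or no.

reject H₀: yes

SE = σ/√n = 8/√27 = 1.5396
z = (x̄−μ₀)/SE = (47.74−43)/1.5396 = 3.0787
p-value (one-sided, H₁ greater) = 0.00104
At α=0.1: p < α → reject H₀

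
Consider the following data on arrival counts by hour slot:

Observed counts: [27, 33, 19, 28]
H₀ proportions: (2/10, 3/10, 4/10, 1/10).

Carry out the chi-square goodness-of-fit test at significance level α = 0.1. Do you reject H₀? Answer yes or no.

reject H₀: yes

n = 107; E_i = n·p_i = [21.40, 32.10, 42.80, 10.70]
χ² = (27−21.40)²/21.40 + (33−32.10)²/32.10 + (19−42.80)²/42.80 + (28−10.70)²/10.70 = 42.6963
df = 3
p-value (upper-tail) = 0.00000
At α=0.1: p < α → reject H₀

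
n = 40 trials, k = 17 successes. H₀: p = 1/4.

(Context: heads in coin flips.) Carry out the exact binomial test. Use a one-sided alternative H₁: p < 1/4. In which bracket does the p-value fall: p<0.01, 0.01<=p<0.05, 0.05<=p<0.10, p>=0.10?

Exact binomial: n=40, k=17, p₀=1/4=0.2500
P(X≤17) from Σ C(n,i)·p₀^i·(1−p₀)^(n−i)
p-value (one-sided, H₁ less) = 0.99535
→ bracket: p>=0.10

p-value bracket: p>=0.10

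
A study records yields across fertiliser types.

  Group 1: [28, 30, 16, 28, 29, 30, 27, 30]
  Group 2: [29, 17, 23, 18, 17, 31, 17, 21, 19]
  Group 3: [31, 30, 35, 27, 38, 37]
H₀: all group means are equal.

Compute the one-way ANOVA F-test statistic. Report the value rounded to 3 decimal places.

test statistic = 10.476

Group means [27.25, 21.33, 33.00], grand mean 26.435
SSB = Σnᵢ(x̄ᵢ−x̄)² = 498.152; SSW = ΣΣ(x−x̄ᵢ)² = 475.500
MSB = 498.152/2 = 249.0761; MSW = 475.500/20 = 23.7750
F = MSB/MSW = 10.4764
df = (2, 20)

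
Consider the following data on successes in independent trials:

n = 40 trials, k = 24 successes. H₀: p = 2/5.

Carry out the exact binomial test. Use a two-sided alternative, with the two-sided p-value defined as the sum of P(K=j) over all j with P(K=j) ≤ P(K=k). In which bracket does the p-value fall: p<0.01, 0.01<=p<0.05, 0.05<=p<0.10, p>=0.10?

p-value bracket: 0.01<=p<0.05

Exact binomial: n=40, k=24, p₀=2/5=0.4000
P(X=j) = C(n,j)·p₀^j·(1−p₀)^(n−j); p = Σ P(X=j) over j with P(X=j) ≤ P(X=24)
p-value (two-sided) = 0.01441
→ bracket: 0.01<=p<0.05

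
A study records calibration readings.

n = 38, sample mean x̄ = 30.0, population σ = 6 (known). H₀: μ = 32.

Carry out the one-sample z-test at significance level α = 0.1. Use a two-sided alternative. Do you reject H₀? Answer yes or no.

reject H₀: yes

SE = σ/√n = 6/√38 = 0.9733
z = (x̄−μ₀)/SE = (30.0−32)/0.9733 = -2.0548
p-value (two-sided) = 0.03990
At α=0.1: p < α → reject H₀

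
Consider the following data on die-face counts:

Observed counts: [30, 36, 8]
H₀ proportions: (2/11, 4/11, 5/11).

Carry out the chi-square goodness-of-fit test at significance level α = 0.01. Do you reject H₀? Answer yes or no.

reject H₀: yes

n = 74; E_i = n·p_i = [13.45, 26.91, 33.64]
χ² = (30−13.45)²/13.45 + (36−26.91)²/26.91 + (8−33.64)²/33.64 = 42.9568
df = 2
p-value (upper-tail) = 0.00000
At α=0.01: p < α → reject H₀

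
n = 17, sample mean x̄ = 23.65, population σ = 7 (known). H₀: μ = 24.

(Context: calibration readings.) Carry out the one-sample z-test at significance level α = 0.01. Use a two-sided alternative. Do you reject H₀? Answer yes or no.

SE = σ/√n = 7/√17 = 1.6977
z = (x̄−μ₀)/SE = (23.65−24)/1.6977 = -0.2062
p-value (two-sided) = 0.83667
At α=0.01: p ≥ α → fail to reject H₀

reject H₀: no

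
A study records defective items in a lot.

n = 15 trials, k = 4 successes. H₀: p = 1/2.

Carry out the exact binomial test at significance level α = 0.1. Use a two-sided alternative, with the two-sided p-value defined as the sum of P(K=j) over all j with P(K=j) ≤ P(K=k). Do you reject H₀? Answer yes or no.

Exact binomial: n=15, k=4, p₀=1/2=0.5000
P(X=j) = C(n,j)·p₀^j·(1−p₀)^(n−j); p = Σ P(X=j) over j with P(X=j) ≤ P(X=4)
p-value (two-sided) = 0.11847
At α=0.1: p ≥ α → fail to reject H₀

reject H₀: no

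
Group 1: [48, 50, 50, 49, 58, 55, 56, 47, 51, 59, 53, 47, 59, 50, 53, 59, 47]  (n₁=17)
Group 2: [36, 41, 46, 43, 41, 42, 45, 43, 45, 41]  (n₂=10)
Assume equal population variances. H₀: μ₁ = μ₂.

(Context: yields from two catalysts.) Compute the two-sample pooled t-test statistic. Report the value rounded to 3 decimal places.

x̄₁=52.412, s₁=4.473, n₁=17
x̄₂=42.300, s₂=2.869, n₂=10
s_p² = [16·4.473² + 9·2.869²]/25 = 15.7687
SE = √(s_p²·(1/17+1/10)) = 1.5825
t = (52.412−42.300)/1.5825 = 6.3896
df = 25

test statistic = 6.390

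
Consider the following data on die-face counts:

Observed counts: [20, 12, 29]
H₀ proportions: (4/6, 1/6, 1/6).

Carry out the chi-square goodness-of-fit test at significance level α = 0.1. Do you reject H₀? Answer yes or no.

reject H₀: yes

n = 61; E_i = n·p_i = [40.67, 10.17, 10.17]
χ² = (20−40.67)²/40.67 + (12−10.17)²/10.17 + (29−10.17)²/10.17 = 45.7213
df = 2
p-value (upper-tail) = 0.00000
At α=0.1: p < α → reject H₀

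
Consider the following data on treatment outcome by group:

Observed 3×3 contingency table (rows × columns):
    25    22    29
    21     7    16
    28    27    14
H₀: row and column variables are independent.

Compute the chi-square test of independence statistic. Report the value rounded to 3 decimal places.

test statistic = 10.717

Row totals [76, 44, 69], col totals [74, 56, 59], n=189
χ² = (25−29.76)²/29.76 + (22−22.52)²/22.52 + (29−23.72)²/23.72 + (21−17.23)²/17.23 + (7−13.04)²/13.04 + (16−13.74)²/13.74 + (28−27.02)²/27.02 + (27−20.44)²/20.44 + (14−21.54)²/21.54 = 10.7173
df = 4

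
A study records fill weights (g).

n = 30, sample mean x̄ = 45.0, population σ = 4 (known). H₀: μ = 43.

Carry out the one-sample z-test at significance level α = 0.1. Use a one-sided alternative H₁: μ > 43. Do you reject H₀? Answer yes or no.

reject H₀: yes

SE = σ/√n = 4/√30 = 0.7303
z = (x̄−μ₀)/SE = (45.0−43)/0.7303 = 2.7386
p-value (one-sided, H₁ greater) = 0.00308
At α=0.1: p < α → reject H₀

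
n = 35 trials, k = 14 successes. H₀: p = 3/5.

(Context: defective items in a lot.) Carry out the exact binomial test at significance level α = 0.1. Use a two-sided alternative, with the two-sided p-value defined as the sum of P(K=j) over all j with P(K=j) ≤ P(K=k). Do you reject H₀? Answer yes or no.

reject H₀: yes

Exact binomial: n=35, k=14, p₀=3/5=0.6000
P(X=j) = C(n,j)·p₀^j·(1−p₀)^(n−j); p = Σ P(X=j) over j with P(X=j) ≤ P(X=14)
p-value (two-sided) = 0.02342
At α=0.1: p < α → reject H₀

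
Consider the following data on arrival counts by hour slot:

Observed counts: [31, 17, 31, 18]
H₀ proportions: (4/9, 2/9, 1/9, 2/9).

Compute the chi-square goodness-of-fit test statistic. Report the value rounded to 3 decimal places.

test statistic = 42.894

n = 97; E_i = n·p_i = [43.11, 21.56, 10.78, 21.56]
χ² = (31−43.11)²/43.11 + (17−21.56)²/21.56 + (31−10.78)²/10.78 + (18−21.56)²/21.56 = 42.8943
df = 3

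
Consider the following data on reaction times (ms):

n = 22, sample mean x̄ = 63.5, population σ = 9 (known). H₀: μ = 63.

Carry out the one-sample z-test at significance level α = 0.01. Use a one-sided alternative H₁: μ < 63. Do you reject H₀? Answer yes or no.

SE = σ/√n = 9/√22 = 1.9188
z = (x̄−μ₀)/SE = (63.5−63)/1.9188 = 0.2606
p-value (one-sided, H₁ less) = 0.60279
At α=0.01: p ≥ α → fail to reject H₀

reject H₀: no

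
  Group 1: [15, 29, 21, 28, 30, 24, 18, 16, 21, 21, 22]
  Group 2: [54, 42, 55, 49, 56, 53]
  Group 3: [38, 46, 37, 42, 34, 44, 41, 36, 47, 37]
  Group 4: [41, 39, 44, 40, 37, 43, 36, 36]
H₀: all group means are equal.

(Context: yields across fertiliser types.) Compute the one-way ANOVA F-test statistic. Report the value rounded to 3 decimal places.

Group means [22.27, 51.50, 40.20, 39.50], grand mean 36.343
SSB = Σnᵢ(x̄ᵢ−x̄)² = 3784.604; SSW = ΣΣ(x−x̄ᵢ)² = 639.282
MSB = 3784.604/3 = 1261.5346; MSW = 639.282/31 = 20.6220
F = MSB/MSW = 61.1742
df = (3, 31)

test statistic = 61.174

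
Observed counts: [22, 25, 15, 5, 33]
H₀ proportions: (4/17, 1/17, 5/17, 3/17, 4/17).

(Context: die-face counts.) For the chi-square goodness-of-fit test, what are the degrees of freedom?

degrees of freedom = 4

df = k − 1 = 5 − 1 = 4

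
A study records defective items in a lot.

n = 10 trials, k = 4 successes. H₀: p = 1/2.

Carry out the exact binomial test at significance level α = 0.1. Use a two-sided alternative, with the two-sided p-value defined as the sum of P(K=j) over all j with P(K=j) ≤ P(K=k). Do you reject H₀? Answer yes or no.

Exact binomial: n=10, k=4, p₀=1/2=0.5000
P(X=j) = C(n,j)·p₀^j·(1−p₀)^(n−j); p = Σ P(X=j) over j with P(X=j) ≤ P(X=4)
p-value (two-sided) = 0.75391
At α=0.1: p ≥ α → fail to reject H₀

reject H₀: no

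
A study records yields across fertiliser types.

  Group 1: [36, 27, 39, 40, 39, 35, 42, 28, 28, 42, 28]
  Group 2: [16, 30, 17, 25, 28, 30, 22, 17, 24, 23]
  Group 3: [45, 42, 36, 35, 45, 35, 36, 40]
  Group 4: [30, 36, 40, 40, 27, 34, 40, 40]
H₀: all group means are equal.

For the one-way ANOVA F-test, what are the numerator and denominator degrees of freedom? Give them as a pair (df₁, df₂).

k = 4 groups, N = 37 total
df = (k−1, N−k) = (4−1, 37−4) = (3, 33)

degrees of freedom = [3, 33]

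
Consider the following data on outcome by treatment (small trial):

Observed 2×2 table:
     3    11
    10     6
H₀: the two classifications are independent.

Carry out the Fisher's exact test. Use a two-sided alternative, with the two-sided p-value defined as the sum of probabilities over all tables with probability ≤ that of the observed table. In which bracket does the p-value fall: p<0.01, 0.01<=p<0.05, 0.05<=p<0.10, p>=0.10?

p-value bracket: 0.01<=p<0.05

Margins: r₁=14, r₂=16, c₁=13, c₂=17, n=30
p_obs = C(14,3)·C(16,10)/C(30,13); sum pmf over tables with pmf ≤ p_obs
p-value (two-sided) = 0.03293
→ bracket: 0.01<=p<0.05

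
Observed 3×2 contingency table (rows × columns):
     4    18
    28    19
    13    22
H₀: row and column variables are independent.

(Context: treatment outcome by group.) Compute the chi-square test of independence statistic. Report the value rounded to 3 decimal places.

test statistic = 11.266

Row totals [22, 47, 35], col totals [45, 59], n=104
χ² = (4−9.52)²/9.52 + (18−12.48)²/12.48 + (28−20.34)²/20.34 + (19−26.66)²/26.66 + (13−15.14)²/15.14 + (22−19.86)²/19.86 = 11.2663
df = 2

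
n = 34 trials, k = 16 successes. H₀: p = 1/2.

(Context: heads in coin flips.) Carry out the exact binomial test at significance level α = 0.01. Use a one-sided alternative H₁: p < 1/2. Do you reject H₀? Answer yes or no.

Exact binomial: n=34, k=16, p₀=1/2=0.5000
P(X≤16) from Σ C(n,i)·p₀^i·(1−p₀)^(n−i)
p-value (one-sided, H₁ less) = 0.43208
At α=0.01: p ≥ α → fail to reject H₀

reject H₀: no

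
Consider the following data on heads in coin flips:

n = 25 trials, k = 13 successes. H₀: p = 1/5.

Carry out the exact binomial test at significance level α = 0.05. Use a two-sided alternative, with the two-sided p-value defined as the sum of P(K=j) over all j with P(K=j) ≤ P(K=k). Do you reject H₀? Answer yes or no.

reject H₀: yes

Exact binomial: n=25, k=13, p₀=1/5=0.2000
P(X=j) = C(n,j)·p₀^j·(1−p₀)^(n−j); p = Σ P(X=j) over j with P(X=j) ≤ P(X=13)
p-value (two-sided) = 0.00037
At α=0.05: p < α → reject H₀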